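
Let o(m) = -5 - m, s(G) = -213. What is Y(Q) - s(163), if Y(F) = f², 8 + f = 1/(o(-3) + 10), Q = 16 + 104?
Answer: 17601/64 ≈ 275.02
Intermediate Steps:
Q = 120
f = -63/8 (f = -8 + 1/((-5 - 1*(-3)) + 10) = -8 + 1/((-5 + 3) + 10) = -8 + 1/(-2 + 10) = -8 + 1/8 = -8 + ⅛ = -63/8 ≈ -7.8750)
Y(F) = 3969/64 (Y(F) = (-63/8)² = 3969/64)
Y(Q) - s(163) = 3969/64 - 1*(-213) = 3969/64 + 213 = 17601/64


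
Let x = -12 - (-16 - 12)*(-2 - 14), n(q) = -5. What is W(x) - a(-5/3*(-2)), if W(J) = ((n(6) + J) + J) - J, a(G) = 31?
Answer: -496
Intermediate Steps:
x = -460 (x = -12 - (-28)*(-16) = -12 - 1*448 = -12 - 448 = -460)
W(J) = -5 + J (W(J) = ((-5 + J) + J) - J = (-5 + 2*J) - J = -5 + J)
W(x) - a(-5/3*(-2)) = (-5 - 460) - 1*31 = -465 - 31 = -496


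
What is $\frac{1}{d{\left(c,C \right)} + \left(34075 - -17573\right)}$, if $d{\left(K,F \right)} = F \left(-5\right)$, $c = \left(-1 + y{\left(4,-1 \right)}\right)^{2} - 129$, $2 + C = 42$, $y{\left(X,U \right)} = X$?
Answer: $\frac{1}{51448} \approx 1.9437 \cdot 10^{-5}$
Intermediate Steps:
$C = 40$ ($C = -2 + 42 = 40$)
$c = -120$ ($c = \left(-1 + 4\right)^{2} - 129 = 3^{2} - 129 = 9 - 129 = -120$)
$d{\left(K,F \right)} = - 5 F$
$\frac{1}{d{\left(c,C \right)} + \left(34075 - -17573\right)} = \frac{1}{\left(-5\right) 40 + \left(34075 - -17573\right)} = \frac{1}{-200 + \left(34075 + 17573\right)} = \frac{1}{-200 + 51648} = \frac{1}{51448}$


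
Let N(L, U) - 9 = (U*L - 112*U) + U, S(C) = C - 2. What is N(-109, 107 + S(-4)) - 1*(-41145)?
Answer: 18934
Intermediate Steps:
S(C) = -2 + C
N(L, U) = 9 - 111*U + L*U (N(L, U) = 9 + ((U*L - 112*U) + U) = 9 + ((L*U - 112*U) + U) = 9 + ((-112*U + L*U) + U) = 9 + (-111*U + L*U) = 9 - 111*U + L*U)
N(-109, 107 + S(-4)) - 1*(-41145) = (9 - 111*(107 + (-2 - 4)) - 109*(107 + (-2 - 4))) - 1*(-41145) = (9 - 111*(107 - 6) - 109*(107 - 6)) + 41145 = (9 - 111*101 - 109*101) + 41145 = (9 - 11211 - 11009) + 41145 = -22211 + 41145 = 18934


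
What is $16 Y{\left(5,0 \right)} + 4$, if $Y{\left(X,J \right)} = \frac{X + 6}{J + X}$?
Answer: $\frac{196}{5} \approx 39.2$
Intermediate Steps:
$Y{\left(X,J \right)} = \frac{6 + X}{J + X}$
$16 Y{\left(5,0 \right)} + 4 = 16 \frac{6 + 5}{0 + 5} + 4 = 16 \cdot \frac{1}{5} \cdot 11 + 4 = 16 \cdot \frac{11}{5} + 4 = \frac{176}{5} + 4 = \frac{196}{5}$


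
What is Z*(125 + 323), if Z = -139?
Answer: -62272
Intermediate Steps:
Z*(125 + 323) = -139*(125 + 323) = -139*448 = -62272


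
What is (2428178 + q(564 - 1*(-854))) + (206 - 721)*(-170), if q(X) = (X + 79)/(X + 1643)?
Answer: 7700644905/3061 ≈ 2.5157e+6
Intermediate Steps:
q(X) = (79 + X)/(1643 + X)
(2428178 + q(564 - 1*(-854))) + (206 - 721)*(-170) = (2428178 + (79 + (564 - 1*(-854)))/(1643 + (564 - 1*(-854)))) + (206 - 721)*(-170) = (2428178 + (79 + (564 + 854))/(1643 + (564 + 854))) - 515*(-170) = (2428178 + (79 + 1418)/(1643 + 1418)) + 87550 = (2428178 + 1497/3061) + 87550 = 7432654355/3061 + 87550 = 7700644905/3061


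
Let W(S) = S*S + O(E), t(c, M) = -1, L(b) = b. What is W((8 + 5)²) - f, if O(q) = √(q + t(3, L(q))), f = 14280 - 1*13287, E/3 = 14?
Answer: 27568 + √41 ≈ 27574.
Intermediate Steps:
E = 42 (E = 3*14 = 42)
f = 993 (f = 14280 - 13287 = 993)
O(q) = √(-1 + q) (O(q) = √(q - 1) = √(-1 + q))
W(S) = √41 + S² (W(S) = S*S + √(-1 + 42) = S² + √41 = √41 + S²)
W((8 + 5)²) - f = (√41 + ((8 + 5)²)²) - 1*993 = (√41 + (13²)²) - 993 = (√41 + 169²) - 993 = (√41 + 28561) - 993 = (28561 + √41) - 993 = 27568 + √41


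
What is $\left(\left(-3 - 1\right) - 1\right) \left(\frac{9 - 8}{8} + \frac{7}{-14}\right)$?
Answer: $\frac{15}{8} \approx 1.875$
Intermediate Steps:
$\left(\left(-3 - 1\right) - 1\right) \left(\frac{9 - 8}{8} + \frac{7}{-14}\right) = \left(\left(-3 - 1\right) - 1\right) \left(1 \cdot \frac{1}{8} + 7 \left(- \frac{1}{14}\right)\right) = \left(-4 - 1\right) \left(\frac{1}{8} - \frac{1}{2}\right) = \left(-5\right) \left(- \frac{3}{8}\right) = \frac{15}{8}$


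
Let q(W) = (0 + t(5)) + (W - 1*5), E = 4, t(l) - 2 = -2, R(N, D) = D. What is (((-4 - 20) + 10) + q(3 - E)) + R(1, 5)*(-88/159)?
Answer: -3620/159 ≈ -22.767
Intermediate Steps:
t(l) = 0 (t(l) = 2 - 2 = 0)
q(W) = -5 + W (q(W) = (0 + 0) + (W - 1*5) = 0 + (W - 5) = 0 + (-5 + W) = -5 + W)
(((-4 - 20) + 10) + q(3 - E)) + R(1, 5)*(-88/159) = (((-4 - 20) + 10) + (-5 + (3 - 1*4))) + 5*(-88/159) = ((-24 + 10) + (-5 + (3 - 4))) + 5*(-88*1/159) = (-14 + (-5 - 1)) + 5*(-88/159) = (-14 - 6) - 440/159 = -20 - 440/159 = -3620/159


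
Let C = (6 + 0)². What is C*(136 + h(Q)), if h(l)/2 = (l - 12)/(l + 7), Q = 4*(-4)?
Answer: 5120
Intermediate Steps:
C = 36 (C = 6² = 36)
Q = -16
h(l) = 2*(-12 + l)/(7 + l) (h(l) = 2*((l - 12)/(l + 7)) = 2*((-12 + l)/(7 + l)) = 2*(-12 + l)/(7 + l))
C*(136 + h(Q)) = 36*(136 + 2*(-12 - 16)/(7 - 16)) = 36*(136 + 2*(-28)/(-9)) = 36*(136 + 2*(-⅑)*(-28)) = 36*(136 + 56/9) = 36*(1280/9) = 5120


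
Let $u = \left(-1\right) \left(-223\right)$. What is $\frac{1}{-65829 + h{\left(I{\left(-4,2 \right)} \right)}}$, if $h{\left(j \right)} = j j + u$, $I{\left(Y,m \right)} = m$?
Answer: $- \frac{1}{65602} \approx -1.5243 \cdot 10^{-5}$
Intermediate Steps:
$u = 223$
$h{\left(j \right)} = 223 + j^{2}$ ($h{\left(j \right)} = j j + 223 = j^{2} + 223 = 223 + j^{2}$)
$\frac{1}{-65829 + h{\left(I{\left(-4,2 \right)} \right)}} = \frac{1}{-65829 + \left(223 + 2^{2}\right)} = \frac{1}{-65829 + \left(223 + 4\right)} = \frac{1}{-65829 + 227} = \frac{1}{-65602} = - \frac{1}{65602}$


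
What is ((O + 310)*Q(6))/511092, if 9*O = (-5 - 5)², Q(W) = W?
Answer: 1445/383319 ≈ 0.0037697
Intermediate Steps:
O = 100/9 (O = (-5 - 5)²/9 = (⅑)*(-10)² = (⅑)*100 = 100/9 ≈ 11.111)
((O + 310)*Q(6))/511092 = ((100/9 + 310)*6)/511092 = ((2890/9)*6)*(1/511092) = (5780/3)*(1/511092) = 1445/383319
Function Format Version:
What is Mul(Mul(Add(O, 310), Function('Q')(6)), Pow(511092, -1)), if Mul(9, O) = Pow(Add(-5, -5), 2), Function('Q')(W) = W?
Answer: Rational(1445, 383319) ≈ 0.0037697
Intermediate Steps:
O = Rational(100, 9) (O = Mul(Rational(1, 9), Pow(Add(-5, -5), 2)) = Mul(Rational(1, 9), Pow(-10, 2)) = Mul(Rational(1, 9), 100) = Rational(100, 9) ≈ 11.111)
Mul(Mul(Add(O, 310), Function('Q')(6)), Pow(511092, -1)) = Mul(Mul(Add(Rational(100, 9), 310), 6), Pow(511092, -1)) = Mul(Mul(Rational(2890, 9), 6), Rational(1, 511092)) = Mul(Rational(5780, 3), Rational(1, 511092)) = Rational(1445, 383319)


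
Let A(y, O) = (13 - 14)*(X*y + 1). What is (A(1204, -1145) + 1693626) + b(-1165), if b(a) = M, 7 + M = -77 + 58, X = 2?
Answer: 1691191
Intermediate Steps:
A(y, O) = -1 - 2*y (A(y, O) = (13 - 14)*(2*y + 1) = -(1 + 2*y) = -1 - 2*y)
M = -26 (M = -7 + (-77 + 58) = -7 - 19 = -26)
b(a) = -26
(A(1204, -1145) + 1693626) + b(-1165) = ((-1 - 2*1204) + 1693626) - 26 = ((-1 - 2408) + 1693626) - 26 = (-2409 + 1693626) - 26 = 1691217 - 26 = 1691191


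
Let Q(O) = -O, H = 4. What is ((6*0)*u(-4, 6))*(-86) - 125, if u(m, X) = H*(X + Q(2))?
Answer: -125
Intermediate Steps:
u(m, X) = -8 + 4*X (u(m, X) = 4*(X - 1*2) = 4*(X - 2) = 4*(-2 + X) = -8 + 4*X)
((6*0)*u(-4, 6))*(-86) - 125 = ((6*0)*(-8 + 4*6))*(-86) - 125 = (0*(-8 + 24))*(-86) - 125 = (0*16)*(-86) - 125 = 0*(-86) - 125 = 0 - 125 = -125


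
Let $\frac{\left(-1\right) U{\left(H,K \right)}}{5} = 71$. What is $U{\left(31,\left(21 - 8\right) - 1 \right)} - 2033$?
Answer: $-2388$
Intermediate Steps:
$U{\left(H,K \right)} = -355$ ($U{\left(H,K \right)} = \left(-5\right) 71 = -355$)
$U{\left(31,\left(21 - 8\right) - 1 \right)} - 2033 = -355 - 2033 = -2388$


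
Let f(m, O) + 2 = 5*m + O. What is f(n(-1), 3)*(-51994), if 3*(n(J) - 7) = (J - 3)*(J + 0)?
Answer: -6655232/3 ≈ -2.2184e+6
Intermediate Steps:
n(J) = 7 + J*(-3 + J)/3 (n(J) = 7 + ((J - 3)*(J + 0))/3 = 7 + ((-3 + J)*J)/3 = 7 + (J*(-3 + J))/3 = 7 + J*(-3 + J)/3)
f(m, O) = -2 + O + 5*m (f(m, O) = -2 + (5*m + O) = -2 + (O + 5*m) = -2 + O + 5*m)
f(n(-1), 3)*(-51994) = (-2 + 3 + 5*(7 - 1*(-1) + (1/3)*(-1)**2))*(-51994) = (-2 + 3 + 5*(7 + 1 + (1/3)*1))*(-51994) = (-2 + 3 + 5*(7 + 1 + 1/3))*(-51994) = (-2 + 3 + 5*(25/3))*(-51994) = (-2 + 3 + 125/3)*(-51994) = (128/3)*(-51994) = -6655232/3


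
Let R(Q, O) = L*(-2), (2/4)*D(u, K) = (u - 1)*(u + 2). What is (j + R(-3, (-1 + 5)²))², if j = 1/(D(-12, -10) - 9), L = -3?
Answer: 2271049/63001 ≈ 36.048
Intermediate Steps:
D(u, K) = 2*(-1 + u)*(2 + u) (D(u, K) = 2*((u - 1)*(u + 2)) = 2*((-1 + u)*(2 + u)) = 2*(-1 + u)*(2 + u))
R(Q, O) = 6 (R(Q, O) = -3*(-2) = 6)
j = 1/251 (j = 1/((-4 + 2*(-12) + 2*(-12)²) - 9) = 1/((-4 - 24 + 2*144) - 9) = 1/((-4 - 24 + 288) - 9) = 1/(260 - 9) = 1/251 ≈ 0.0039841)
(j + R(-3, (-1 + 5)²))² = (1/251 + 6)² = (1507/251)² = 2271049/63001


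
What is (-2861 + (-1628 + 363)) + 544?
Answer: -3582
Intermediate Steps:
(-2861 + (-1628 + 363)) + 544 = (-2861 - 1265) + 544 = -4126 + 544 = -3582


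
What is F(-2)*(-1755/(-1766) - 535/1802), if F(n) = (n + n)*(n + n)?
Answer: 8870800/795583 ≈ 11.150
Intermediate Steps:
F(n) = 4*n² (F(n) = (2*n)*(2*n) = 4*n²)
F(-2)*(-1755/(-1766) - 535/1802) = (4*(-2)²)*(-1755/(-1766) - 535/1802) = (4*4)*(-1755*(-1/1766) - 535*1/1802) = 16*(1755/1766 - 535/1802) = 16*(554425/795583) = 8870800/795583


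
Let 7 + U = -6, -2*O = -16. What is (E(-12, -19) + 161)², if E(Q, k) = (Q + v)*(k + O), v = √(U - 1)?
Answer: 84155 - 6446*I*√14 ≈ 84155.0 - 24119.0*I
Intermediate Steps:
O = 8 (O = -½*(-16) = 8)
U = -13 (U = -7 - 6 = -13)
v = I*√14 (v = √(-13 - 1) = √(-14) = I*√14 ≈ 3.7417*I)
E(Q, k) = (8 + k)*(Q + I*√14) (E(Q, k) = (Q + I*√14)*(k + 8) = (Q + I*√14)*(8 + k) = (8 + k)*(Q + I*√14))
(E(-12, -19) + 161)² = ((8*(-12) - 12*(-19) + 8*I*√14 + I*(-19)*√14) + 161)² = ((-96 + 228 + 8*I*√14 - 19*I*√14) + 161)² = ((132 - 11*I*√14) + 161)² = (293 - 11*I*√14)²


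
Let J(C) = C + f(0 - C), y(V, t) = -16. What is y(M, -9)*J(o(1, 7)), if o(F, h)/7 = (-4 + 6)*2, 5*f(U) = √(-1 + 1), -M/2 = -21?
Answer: -448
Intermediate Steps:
M = 42 (M = -2*(-21) = 42)
f(U) = 0 (f(U) = √(-1 + 1)/5 = √0/5 = (⅕)*0 = 0)
o(F, h) = 28 (o(F, h) = 7*((-4 + 6)*2) = 7*(2*2) = 7*4 = 28)
J(C) = C (J(C) = C + 0 = C)
y(M, -9)*J(o(1, 7)) = -16*28 = -448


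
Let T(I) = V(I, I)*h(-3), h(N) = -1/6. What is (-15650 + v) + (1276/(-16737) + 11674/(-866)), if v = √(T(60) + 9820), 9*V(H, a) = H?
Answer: -113515690027/7247121 + √88370/3 ≈ -15564.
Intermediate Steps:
V(H, a) = H/9
h(N) = -⅙ (h(N) = -1*⅙ = -⅙)
T(I) = -I/54 (T(I) = (I/9)*(-⅙) = -I/54)
v = √88370/3 (v = √(-1/54*60 + 9820) = √(-10/9 + 9820) = √(88370/9) = √88370/3 ≈ 99.090)
(-15650 + v) + (1276/(-16737) + 11674/(-866)) = (-15650 + √88370/3) + (1276/(-16737) + 11674/(-866)) = (-15650 + √88370/3) + (1276*(-1/16737) + 11674*(-1/866)) = (-15650 + √88370/3) + (-1276/16737 - 5837/433) = (-15650 + √88370/3) - 98246377/7247121 = -113515690027/7247121 + √88370/3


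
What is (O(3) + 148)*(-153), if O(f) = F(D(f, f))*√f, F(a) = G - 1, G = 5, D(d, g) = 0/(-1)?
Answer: -22644 - 612*√3 ≈ -23704.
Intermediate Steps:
D(d, g) = 0 (D(d, g) = 0*(-1) = 0)
F(a) = 4 (F(a) = 5 - 1 = 4)
O(f) = 4*√f
(O(3) + 148)*(-153) = (4*√3 + 148)*(-153) = (148 + 4*√3)*(-153) = -22644 - 612*√3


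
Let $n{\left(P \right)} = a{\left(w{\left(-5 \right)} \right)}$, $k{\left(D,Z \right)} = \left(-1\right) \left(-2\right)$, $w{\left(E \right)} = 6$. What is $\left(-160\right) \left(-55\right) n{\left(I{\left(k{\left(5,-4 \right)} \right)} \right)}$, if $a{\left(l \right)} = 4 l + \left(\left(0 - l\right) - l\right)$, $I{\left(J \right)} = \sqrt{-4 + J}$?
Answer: $105600$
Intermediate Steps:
$k{\left(D,Z \right)} = 2$
$a{\left(l \right)} = 2 l$ ($a{\left(l \right)} = 4 l - 2 l = 2 l$)
$n{\left(P \right)} = 12$ ($n{\left(P \right)} = 2 \cdot 6 = 12$)
$\left(-160\right) \left(-55\right) n{\left(I{\left(k{\left(5,-4 \right)} \right)} \right)} = \left(-160\right) \left(-55\right) 12 = 8800 \cdot 12 = 105600$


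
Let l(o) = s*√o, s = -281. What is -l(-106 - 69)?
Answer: 1405*I*√7 ≈ 3717.3*I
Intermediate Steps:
l(o) = -281*√o
-l(-106 - 69) = -(-281)*√(-106 - 69) = -(-281)*√(-175) = -(-281)*5*I*√7 = -(-1405)*I*√7 = 1405*I*√7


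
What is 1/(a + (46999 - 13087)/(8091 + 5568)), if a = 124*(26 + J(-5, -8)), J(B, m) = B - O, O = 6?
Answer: 29/54012 ≈ 0.00053692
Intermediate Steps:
J(B, m) = -6 + B (J(B, m) = B - 1*6 = B - 6 = -6 + B)
a = 1860 (a = 124*(26 + (-6 - 5)) = 124*(26 - 11) = 124*15 = 1860)
1/(a + (46999 - 13087)/(8091 + 5568)) = 1/(1860 + (46999 - 13087)/(8091 + 5568)) = 1/(1860 + 33912/13659) = 1/(1860 + 33912*(1/13659)) = 1/(1860 + 72/29) = 1/(54012/29) = 29/54012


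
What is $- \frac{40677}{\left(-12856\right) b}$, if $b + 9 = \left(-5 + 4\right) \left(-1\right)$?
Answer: $- \frac{40677}{102848} \approx -0.39551$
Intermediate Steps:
$b = -8$ ($b = -9 + \left(-5 + 4\right) \left(-1\right) = -9 - -1 = -9 + 1 = -8$)
$- \frac{40677}{\left(-12856\right) b} = - \frac{40677}{\left(-12856\right) \left(-8\right)} = - \frac{40677}{102848}$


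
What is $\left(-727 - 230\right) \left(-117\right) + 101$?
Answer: $112070$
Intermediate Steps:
$\left(-727 - 230\right) \left(-117\right) + 101 = \left(-957\right) \left(-117\right) + 101 = 111969 + 101 = 112070$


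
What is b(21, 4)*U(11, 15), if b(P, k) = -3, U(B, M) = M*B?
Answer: -495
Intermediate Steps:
U(B, M) = B*M
b(21, 4)*U(11, 15) = -33*15 = -3*165 = -495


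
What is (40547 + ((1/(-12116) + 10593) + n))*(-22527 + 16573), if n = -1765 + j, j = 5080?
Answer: -151088882391/466 ≈ -3.2423e+8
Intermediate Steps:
n = 3315 (n = -1765 + 5080 = 3315)
(40547 + ((1/(-12116) + 10593) + n))*(-22527 + 16573) = (40547 + ((1/(-12116) + 10593) + 3315))*(-22527 + 16573) = (40547 + ((-1/12116 + 10593) + 3315))*(-5954) = (40547 + (128344787/12116 + 3315))*(-5954) = (40547 + 168509327/12116)*(-5954) = (659776779/12116)*(-5954) = -151088882391/466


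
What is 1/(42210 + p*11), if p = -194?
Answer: 1/40076 ≈ 2.4953e-5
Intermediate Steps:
1/(42210 + p*11) = 1/(42210 - 194*11) = 1/(42210 - 2134) = 1/40076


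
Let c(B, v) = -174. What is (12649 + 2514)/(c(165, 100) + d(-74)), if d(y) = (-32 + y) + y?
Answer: -257/6 ≈ -42.833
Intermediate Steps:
d(y) = -32 + 2*y
(12649 + 2514)/(c(165, 100) + d(-74)) = (12649 + 2514)/(-174 + (-32 + 2*(-74))) = 15163/(-174 + (-32 - 148)) = 15163/(-174 - 180) = 15163/(-354) = 15163*(-1/354) = -257/6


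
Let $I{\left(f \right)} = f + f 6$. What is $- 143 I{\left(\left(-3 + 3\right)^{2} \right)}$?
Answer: $0$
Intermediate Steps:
$I{\left(f \right)} = 7 f$ ($I{\left(f \right)} = f + 6 f = 7 f$)
$- 143 I{\left(\left(-3 + 3\right)^{2} \right)} = - 143 \cdot 7 \left(-3 + 3\right)^{2} = - 143 \cdot 7 \cdot 0^{2} = - 143 \cdot 7 \cdot 0 = \left(-143\right) 0 = 0$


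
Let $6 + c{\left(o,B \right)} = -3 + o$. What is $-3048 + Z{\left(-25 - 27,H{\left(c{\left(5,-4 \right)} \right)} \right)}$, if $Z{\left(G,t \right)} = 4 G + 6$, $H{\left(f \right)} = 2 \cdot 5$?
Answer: $-3250$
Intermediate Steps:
$c{\left(o,B \right)} = -9 + o$ ($c{\left(o,B \right)} = -6 + \left(-3 + o\right) = -9 + o$)
$H{\left(f \right)} = 10$
$Z{\left(G,t \right)} = 6 + 4 G$
$-3048 + Z{\left(-25 - 27,H{\left(c{\left(5,-4 \right)} \right)} \right)} = -3048 + \left(6 + 4 \left(-25 - 27\right)\right) = -3048 + \left(6 + 4 \left(-52\right)\right) = -3048 + \left(6 - 208\right) = -3048 - 202 = -3250$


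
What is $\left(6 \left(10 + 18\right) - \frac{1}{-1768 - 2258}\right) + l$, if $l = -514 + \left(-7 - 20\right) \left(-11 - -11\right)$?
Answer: $- \frac{1392995}{4026} \approx -346.0$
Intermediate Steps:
$l = -514$ ($l = -514 - 27 \left(-11 + 11\right) = -514 - 0 = -514 + 0 = -514$)
$\left(6 \left(10 + 18\right) - \frac{1}{-1768 - 2258}\right) + l = \left(6 \left(10 + 18\right) - \frac{1}{-1768 - 2258}\right) - 514 = \left(6 \cdot 28 - \frac{1}{-4026}\right) - 514 = \left(168 - - \frac{1}{4026}\right) - 514 = \left(168 + \frac{1}{4026}\right) - 514 = \frac{676369}{4026} - 514 = - \frac{1392995}{4026}$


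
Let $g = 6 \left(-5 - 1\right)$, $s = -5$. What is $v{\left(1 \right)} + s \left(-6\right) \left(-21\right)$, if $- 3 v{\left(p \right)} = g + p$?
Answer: $- \frac{1855}{3} \approx -618.33$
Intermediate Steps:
$g = -36$ ($g = 6 \left(-6\right) = -36$)
$v{\left(p \right)} = 12 - \frac{p}{3}$ ($v{\left(p \right)} = - \frac{-36 + p}{3} = 12 - \frac{p}{3}$)
$v{\left(1 \right)} + s \left(-6\right) \left(-21\right) = \left(12 - \frac{1}{3}\right) + \left(-5\right) \left(-6\right) \left(-21\right) = \left(12 - \frac{1}{3}\right) + 30 \left(-21\right) = \frac{35}{3} - 630 = - \frac{1855}{3}$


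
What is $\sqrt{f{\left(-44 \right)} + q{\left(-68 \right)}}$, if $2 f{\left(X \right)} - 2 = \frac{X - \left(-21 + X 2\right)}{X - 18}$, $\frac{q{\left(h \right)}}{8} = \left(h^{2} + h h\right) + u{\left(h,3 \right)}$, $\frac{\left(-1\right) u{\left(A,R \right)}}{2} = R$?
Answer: $\frac{\sqrt{284211813}}{62} \approx 271.91$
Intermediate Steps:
$u{\left(A,R \right)} = - 2 R$
$q{\left(h \right)} = -48 + 16 h^{2}$ ($q{\left(h \right)} = 8 \left(\left(h^{2} + h h\right) - 6\right) = 8 \left(\left(h^{2} + h^{2}\right) - 6\right) = 8 \left(2 h^{2} - 6\right) = 8 \left(-6 + 2 h^{2}\right) = -48 + 16 h^{2}$)
$f{\left(X \right)} = 1 + \frac{21 - X}{2 \left(-18 + X\right)}$ ($f{\left(X \right)} = 1 + \frac{\left(X - \left(-21 + X 2\right)\right) \frac{1}{X - 18}}{2} = 1 + \frac{\left(X - \left(-21 + 2 X\right)\right) \frac{1}{-18 + X}}{2} = 1 + \frac{\left(21 - X\right) \frac{1}{-18 + X}}{2} = 1 + \frac{\frac{1}{-18 + X} \left(21 - X\right)}{2} = 1 + \frac{21 - X}{2 \left(-18 + X\right)}$)
$\sqrt{f{\left(-44 \right)} + q{\left(-68 \right)}} = \sqrt{\frac{-15 - 44}{2 \left(-18 - 44\right)} - \left(48 - 16 \left(-68\right)^{2}\right)} = \sqrt{\frac{1}{2} \frac{1}{-62} \left(-59\right) + \left(-48 + 16 \cdot 4624\right)} = \sqrt{\frac{1}{2} \left(- \frac{1}{62}\right) \left(-59\right) + \left(-48 + 73984\right)} = \sqrt{\frac{59}{124} + 73936} = \sqrt{\frac{9168123}{124}} = \frac{\sqrt{284211813}}{62}$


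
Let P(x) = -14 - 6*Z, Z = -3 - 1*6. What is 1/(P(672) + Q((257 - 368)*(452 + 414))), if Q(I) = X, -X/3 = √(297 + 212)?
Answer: -40/2981 - 3*√509/2981 ≈ -0.036123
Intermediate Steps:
Z = -9 (Z = -3 - 6 = -9)
X = -3*√509 (X = -3*√(297 + 212) = -3*√509 ≈ -67.683)
Q(I) = -3*√509
P(x) = 40 (P(x) = -14 - 6*(-9) = -14 + 54 = 40)
1/(P(672) + Q((257 - 368)*(452 + 414))) = 1/(40 - 3*√509)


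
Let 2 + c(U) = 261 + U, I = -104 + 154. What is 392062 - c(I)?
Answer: 391753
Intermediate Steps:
I = 50
c(U) = 259 + U (c(U) = -2 + (261 + U) = 259 + U)
392062 - c(I) = 392062 - (259 + 50) = 392062 - 1*309 = 392062 - 309 = 391753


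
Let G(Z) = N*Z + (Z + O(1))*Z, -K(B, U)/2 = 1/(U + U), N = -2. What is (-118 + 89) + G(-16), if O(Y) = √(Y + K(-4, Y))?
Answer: 259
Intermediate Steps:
K(B, U) = -1/U (K(B, U) = -2/(U + U) = -2*1/(2*U) = -1/U)
O(Y) = √(Y - 1/Y)
G(Z) = Z² - 2*Z (G(Z) = -2*Z + (Z + √(1 - 1/1))*Z = -2*Z + (Z + √(1 - 1*1))*Z = -2*Z + (Z + √(1 - 1))*Z = -2*Z + (Z + √0)*Z = -2*Z + (Z + 0)*Z = -2*Z + Z*Z = -2*Z + Z² = Z² - 2*Z)
(-118 + 89) + G(-16) = (-118 + 89) - 16*(-2 - 16) = -29 - 16*(-18) = -29 + 288 = 259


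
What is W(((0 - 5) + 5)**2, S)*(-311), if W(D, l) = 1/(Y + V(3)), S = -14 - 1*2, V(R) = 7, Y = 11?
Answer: -311/18 ≈ -17.278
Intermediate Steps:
S = -16 (S = -14 - 2 = -16)
W(D, l) = 1/18 (W(D, l) = 1/(11 + 7) = 1/18)
W(((0 - 5) + 5)**2, S)*(-311) = (1/18)*(-311) = -311/18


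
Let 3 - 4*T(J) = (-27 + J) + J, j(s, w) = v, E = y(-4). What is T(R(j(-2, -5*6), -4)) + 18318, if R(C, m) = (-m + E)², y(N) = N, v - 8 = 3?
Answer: 36651/2 ≈ 18326.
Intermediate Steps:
v = 11 (v = 8 + 3 = 11)
E = -4
j(s, w) = 11
R(C, m) = (-4 - m)² (R(C, m) = (-m - 4)² = (-4 - m)²)
T(J) = 15/2 - J/2 (T(J) = ¾ - ((-27 + J) + J)/4 = ¾ - (-27 + 2*J)/4 = ¾ + (27/4 - J/2) = 15/2 - J/2)
T(R(j(-2, -5*6), -4)) + 18318 = (15/2 - (4 - 4)²/2) + 18318 = (15/2 - ½*0²) + 18318 = (15/2 - ½*0) + 18318 = (15/2 + 0) + 18318 = 15/2 + 18318 = 36651/2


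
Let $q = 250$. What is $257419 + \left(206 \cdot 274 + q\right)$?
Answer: $314113$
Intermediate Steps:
$257419 + \left(206 \cdot 274 + q\right) = 257419 + \left(206 \cdot 274 + 250\right) = 257419 + \left(56444 + 250\right) = 257419 + 56694 = 314113$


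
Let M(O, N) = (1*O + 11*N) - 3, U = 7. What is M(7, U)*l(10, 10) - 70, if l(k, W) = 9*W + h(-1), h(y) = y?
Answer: 7139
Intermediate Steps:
M(O, N) = -3 + O + 11*N (M(O, N) = (O + 11*N) - 3 = -3 + O + 11*N)
l(k, W) = -1 + 9*W (l(k, W) = 9*W - 1 = -1 + 9*W)
M(7, U)*l(10, 10) - 70 = (-3 + 7 + 11*7)*(-1 + 9*10) - 70 = (-3 + 7 + 77)*(-1 + 90) - 70 = 81*89 - 70 = 7209 - 70 = 7139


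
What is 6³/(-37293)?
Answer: -72/12431 ≈ -0.0057920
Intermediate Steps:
6³/(-37293) = 216*(-1/37293) = -72/12431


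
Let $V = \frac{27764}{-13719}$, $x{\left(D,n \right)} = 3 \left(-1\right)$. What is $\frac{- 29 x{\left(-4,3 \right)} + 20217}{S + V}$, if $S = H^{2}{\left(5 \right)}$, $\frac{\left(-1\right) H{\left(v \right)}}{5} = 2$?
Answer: $\frac{34818822}{168017} \approx 207.23$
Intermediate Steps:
$x{\left(D,n \right)} = -3$
$V = - \frac{27764}{13719}$ ($V = 27764 \left(- \frac{1}{13719}\right) = - \frac{27764}{13719} \approx -2.0238$)
$H{\left(v \right)} = -10$ ($H{\left(v \right)} = \left(-5\right) 2 = -10$)
$S = 100$ ($S = \left(-10\right)^{2} = 100$)
$\frac{- 29 x{\left(-4,3 \right)} + 20217}{S + V} = \frac{\left(-29\right) \left(-3\right) + 20217}{100 - \frac{27764}{13719}} = \frac{87 + 20217}{\frac{1344136}{13719}} = 20304 \cdot \frac{13719}{1344136} = \frac{34818822}{168017}$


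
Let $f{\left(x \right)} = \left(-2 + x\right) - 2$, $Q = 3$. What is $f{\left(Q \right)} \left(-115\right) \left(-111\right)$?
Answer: $-12765$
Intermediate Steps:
$f{\left(x \right)} = -4 + x$
$f{\left(Q \right)} \left(-115\right) \left(-111\right) = \left(-4 + 3\right) \left(-115\right) \left(-111\right) = \left(-1\right) \left(-115\right) \left(-111\right) = 115 \left(-111\right) = -12765$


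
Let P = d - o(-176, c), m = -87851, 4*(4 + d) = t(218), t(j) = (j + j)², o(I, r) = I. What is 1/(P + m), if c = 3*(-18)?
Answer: -1/40155 ≈ -2.4904e-5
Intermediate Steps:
c = -54
t(j) = 4*j² (t(j) = (2*j)² = 4*j²)
d = 47520 (d = -4 + (4*218²)/4 = -4 + (4*47524)/4 = -4 + (¼)*190096 = -4 + 47524 = 47520)
P = 47696 (P = 47520 - 1*(-176) = 47520 + 176 = 47696)
1/(P + m) = 1/(47696 - 87851) = 1/(-40155) = -1/40155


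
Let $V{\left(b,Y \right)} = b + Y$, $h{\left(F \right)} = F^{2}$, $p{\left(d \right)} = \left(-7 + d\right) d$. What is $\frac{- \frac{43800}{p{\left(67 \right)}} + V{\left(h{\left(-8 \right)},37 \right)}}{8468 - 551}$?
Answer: $\frac{6037}{530439} \approx 0.011381$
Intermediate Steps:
$p{\left(d \right)} = d \left(-7 + d\right)$
$V{\left(b,Y \right)} = Y + b$
$\frac{- \frac{43800}{p{\left(67 \right)}} + V{\left(h{\left(-8 \right)},37 \right)}}{8468 - 551} = \frac{- \frac{43800}{67 \left(-7 + 67\right)} + \left(37 + \left(-8\right)^{2}\right)}{8468 - 551} = \frac{- \frac{43800}{67 \cdot 60} + \left(37 + 64\right)}{7917} = \left(- \frac{43800}{4020} + 101\right) \frac{1}{7917} = \left(\left(-43800\right) \frac{1}{4020} + 101\right) \frac{1}{7917} = \left(- \frac{730}{67} + 101\right) \frac{1}{7917} = \frac{6037}{67} \cdot \frac{1}{7917} = \frac{6037}{530439}$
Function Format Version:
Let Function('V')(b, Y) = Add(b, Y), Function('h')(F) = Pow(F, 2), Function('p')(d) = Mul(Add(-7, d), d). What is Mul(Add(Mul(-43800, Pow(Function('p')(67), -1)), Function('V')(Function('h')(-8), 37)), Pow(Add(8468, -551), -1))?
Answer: Rational(6037, 530439) ≈ 0.011381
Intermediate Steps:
Function('p')(d) = Mul(d, Add(-7, d))
Function('V')(b, Y) = Add(Y, b)
Mul(Add(Mul(-43800, Pow(Function('p')(67), -1)), Function('V')(Function('h')(-8), 37)), Pow(Add(8468, -551), -1)) = Mul(Add(Mul(-43800, Pow(Mul(67, Add(-7, 67)), -1)), Add(37, Pow(-8, 2))), Pow(Add(8468, -551), -1)) = Mul(Add(Mul(-43800, Pow(Mul(67, 60), -1)), Add(37, 64)), Pow(7917, -1)) = Mul(Add(Mul(-43800, Pow(4020, -1)), 101), Rational(1, 7917)) = Mul(Add(Mul(-43800, Rational(1, 4020)), 101), Rational(1, 7917)) = Mul(Add(Rational(-730, 67), 101), Rational(1, 7917)) = Mul(Rational(6037, 67), Rational(1, 7917)) = Rational(6037, 530439)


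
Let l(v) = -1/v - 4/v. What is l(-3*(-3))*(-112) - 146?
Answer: -754/9 ≈ -83.778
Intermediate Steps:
l(v) = -5/v
l(-3*(-3))*(-112) - 146 = -5/((-3*(-3)))*(-112) - 146 = -5/9*(-112) - 146 = 560/9 - 146 = -754/9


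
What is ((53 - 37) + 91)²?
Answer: 11449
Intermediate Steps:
((53 - 37) + 91)² = (16 + 91)² = 107² = 11449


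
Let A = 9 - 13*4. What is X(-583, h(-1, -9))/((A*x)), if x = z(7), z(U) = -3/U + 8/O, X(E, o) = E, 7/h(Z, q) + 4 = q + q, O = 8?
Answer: 4081/172 ≈ 23.727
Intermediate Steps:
h(Z, q) = 7/(-4 + 2*q) (h(Z, q) = 7/(-4 + (q + q)) = 7/(-4 + 2*q))
z(U) = 1 - 3/U (z(U) = -3/U + 8/8 = -3/U + 8*(1/8) = -3/U + 1 = 1 - 3/U)
A = -43 (A = 9 - 52 = -43)
x = 4/7 (x = (-3 + 7)/7 = (1/7)*4 = 4/7 ≈ 0.57143)
X(-583, h(-1, -9))/((A*x)) = -583/((-43*4/7)) = -583/(-172/7) = -583*(-7/172) = 4081/172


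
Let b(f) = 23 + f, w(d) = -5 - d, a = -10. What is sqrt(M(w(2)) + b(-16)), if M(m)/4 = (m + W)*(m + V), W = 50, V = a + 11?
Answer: 5*I*sqrt(41) ≈ 32.016*I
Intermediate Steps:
V = 1 (V = -10 + 11 = 1)
M(m) = 4*(1 + m)*(50 + m) (M(m) = 4*((m + 50)*(m + 1)) = 4*((50 + m)*(1 + m)) = 4*((1 + m)*(50 + m)) = 4*(1 + m)*(50 + m))
sqrt(M(w(2)) + b(-16)) = sqrt((200 + 4*(-5 - 1*2)**2 + 204*(-5 - 1*2)) + (23 - 16)) = sqrt((200 + 4*(-5 - 2)**2 + 204*(-5 - 2)) + 7) = sqrt((200 + 4*(-7)**2 + 204*(-7)) + 7) = sqrt((200 + 4*49 - 1428) + 7) = sqrt((200 + 196 - 1428) + 7) = sqrt(-1032 + 7) = sqrt(-1025) = 5*I*sqrt(41)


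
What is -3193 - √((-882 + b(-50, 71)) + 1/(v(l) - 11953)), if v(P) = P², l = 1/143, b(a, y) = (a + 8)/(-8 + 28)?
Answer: -3193 - I*√20794014577270185/4849740 ≈ -3193.0 - 29.734*I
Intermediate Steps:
b(a, y) = ⅖ + a/20 (b(a, y) = (8 + a)/20 = (8 + a)*(1/20) = ⅖ + a/20)
l = 1/143 ≈ 0.0069930
-3193 - √((-882 + b(-50, 71)) + 1/(v(l) - 11953)) = -3193 - √((-882 + (⅖ + (1/20)*(-50))) + 1/((1/143)² - 11953)) = -3193 - √((-882 + (⅖ - 5/2)) + 1/(1/20449 - 11953)) = -3193 - √((-882 - 21/10) + 1/(-244426896/20449)) = -3193 - √(-8841/10 - 20449/244426896) = -3193 - √(-1080489196013/1222134480) = -3193 - I*√20794014577270185/4849740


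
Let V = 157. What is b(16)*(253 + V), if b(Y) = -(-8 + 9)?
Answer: -410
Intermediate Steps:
b(Y) = -1 (b(Y) = -1*1 = -1)
b(16)*(253 + V) = -(253 + 157) = -1*410 = -410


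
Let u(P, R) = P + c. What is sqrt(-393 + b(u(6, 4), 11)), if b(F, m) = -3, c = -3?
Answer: 6*I*sqrt(11) ≈ 19.9*I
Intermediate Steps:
u(P, R) = -3 + P (u(P, R) = P - 3 = -3 + P)
sqrt(-393 + b(u(6, 4), 11)) = sqrt(-393 - 3) = sqrt(-396) = 6*I*sqrt(11)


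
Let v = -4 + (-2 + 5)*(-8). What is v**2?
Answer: 784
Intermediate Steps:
v = -28 (v = -4 + 3*(-8) = -4 - 24 = -28)
v**2 = (-28)**2 = 784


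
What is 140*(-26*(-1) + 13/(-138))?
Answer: 250250/69 ≈ 3626.8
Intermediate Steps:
140*(-26*(-1) + 13/(-138)) = 140*(26 + 13*(-1/138)) = 140*(26 - 13/138) = 140*(3575/138) = 250250/69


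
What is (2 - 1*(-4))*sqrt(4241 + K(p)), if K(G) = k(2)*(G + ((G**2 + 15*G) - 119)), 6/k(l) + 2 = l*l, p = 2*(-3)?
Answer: 12*sqrt(926) ≈ 365.16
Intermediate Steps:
p = -6
k(l) = 6/(-2 + l**2) (k(l) = 6/(-2 + l*l) = 6/(-2 + l**2))
K(G) = -357 + 3*G**2 + 48*G (K(G) = (6/(-2 + 2**2))*(G + ((G**2 + 15*G) - 119)) = (6/(-2 + 4))*(G + (-119 + G**2 + 15*G)) = (6/2)*(-119 + G**2 + 16*G) = (6*(1/2))*(-119 + G**2 + 16*G) = 3*(-119 + G**2 + 16*G) = -357 + 3*G**2 + 48*G)
(2 - 1*(-4))*sqrt(4241 + K(p)) = (2 - 1*(-4))*sqrt(4241 + (-357 + 3*(-6)**2 + 48*(-6))) = (2 + 4)*sqrt(4241 + (-357 + 3*36 - 288)) = 6*sqrt(4241 + (-357 + 108 - 288)) = 6*sqrt(4241 - 537) = 6*sqrt(3704) = 6*(2*sqrt(926)) = 12*sqrt(926)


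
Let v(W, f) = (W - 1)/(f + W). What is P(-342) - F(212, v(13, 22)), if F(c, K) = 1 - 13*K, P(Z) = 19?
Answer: 786/35 ≈ 22.457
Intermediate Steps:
v(W, f) = (-1 + W)/(W + f)
P(-342) - F(212, v(13, 22)) = 19 - (1 - 13*(-1 + 13)/(13 + 22)) = 19 - (1 - 13*12/35) = 19 - (1 - 156/35) = 19 - 1*(-121/35) = 19 + 121/35 = 786/35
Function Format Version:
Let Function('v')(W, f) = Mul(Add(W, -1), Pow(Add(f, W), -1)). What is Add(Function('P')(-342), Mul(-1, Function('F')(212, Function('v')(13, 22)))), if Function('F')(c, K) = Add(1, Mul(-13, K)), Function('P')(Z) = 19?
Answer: Rational(786, 35) ≈ 22.457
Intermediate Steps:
Function('v')(W, f) = Mul(Pow(Add(W, f), -1), Add(-1, W)) (Function('v')(W, f) = Mul(Add(-1, W), Pow(Add(W, f), -1)) = Mul(Pow(Add(W, f), -1), Add(-1, W)))
Add(Function('P')(-342), Mul(-1, Function('F')(212, Function('v')(13, 22)))) = Add(19, Mul(-1, Add(1, Mul(-13, Mul(Pow(Add(13, 22), -1), Add(-1, 13)))))) = Add(19, Mul(-1, Add(1, Mul(-13, Mul(Pow(35, -1), 12))))) = Add(19, Mul(-1, Add(1, Mul(-13, Mul(Rational(1, 35), 12))))) = Add(19, Mul(-1, Add(1, Mul(-13, Rational(12, 35))))) = Add(19, Mul(-1, Add(1, Rational(-156, 35)))) = Add(19, Mul(-1, Rational(-121, 35))) = Add(19, Rational(121, 35)) = Rational(786, 35)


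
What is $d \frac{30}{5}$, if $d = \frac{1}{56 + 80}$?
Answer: $\frac{3}{68} \approx 0.044118$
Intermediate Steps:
$d = \frac{1}{136} \approx 0.0073529$
$d \frac{30}{5} = \frac{30 \cdot \frac{1}{5}}{136} = \frac{1}{136} \cdot 6 = \frac{3}{68}$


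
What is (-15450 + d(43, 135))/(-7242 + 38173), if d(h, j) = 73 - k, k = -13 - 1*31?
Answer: -15333/30931 ≈ -0.49572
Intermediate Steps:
k = -44 (k = -13 - 31 = -44)
d(h, j) = 117 (d(h, j) = 73 - 1*(-44) = 73 + 44 = 117)
(-15450 + d(43, 135))/(-7242 + 38173) = (-15450 + 117)/(-7242 + 38173) = -15333/30931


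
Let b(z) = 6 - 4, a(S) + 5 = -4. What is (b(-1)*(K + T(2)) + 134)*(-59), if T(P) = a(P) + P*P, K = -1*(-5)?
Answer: -7906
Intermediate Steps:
a(S) = -9 (a(S) = -5 - 4 = -9)
b(z) = 2
K = 5
T(P) = -9 + P² (T(P) = -9 + P*P = -9 + P²)
(b(-1)*(K + T(2)) + 134)*(-59) = (2*(5 + (-9 + 2²)) + 134)*(-59) = (2*(5 + (-9 + 4)) + 134)*(-59) = (2*(5 - 5) + 134)*(-59) = (2*0 + 134)*(-59) = (0 + 134)*(-59) = 134*(-59) = -7906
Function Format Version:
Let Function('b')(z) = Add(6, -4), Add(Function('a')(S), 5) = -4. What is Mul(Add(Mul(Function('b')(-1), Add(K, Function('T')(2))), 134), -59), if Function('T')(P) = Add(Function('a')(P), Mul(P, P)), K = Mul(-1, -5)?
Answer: -7906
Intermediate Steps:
Function('a')(S) = -9 (Function('a')(S) = Add(-5, -4) = -9)
Function('b')(z) = 2
K = 5
Function('T')(P) = Add(-9, Pow(P, 2)) (Function('T')(P) = Add(-9, Mul(P, P)) = Add(-9, Pow(P, 2)))
Mul(Add(Mul(Function('b')(-1), Add(K, Function('T')(2))), 134), -59) = Mul(Add(Mul(2, Add(5, Add(-9, Pow(2, 2)))), 134), -59) = Mul(Add(Mul(2, Add(5, Add(-9, 4))), 134), -59) = Mul(Add(Mul(2, Add(5, -5)), 134), -59) = Mul(Add(Mul(2, 0), 134), -59) = Mul(Add(0, 134), -59) = Mul(134, -59) = -7906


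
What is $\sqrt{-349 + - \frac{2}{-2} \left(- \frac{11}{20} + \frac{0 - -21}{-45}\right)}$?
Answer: $\frac{i \sqrt{315015}}{30} \approx 18.709 i$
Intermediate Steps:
$\sqrt{-349 + - \frac{2}{-2} \left(- \frac{11}{20} + \frac{0 - -21}{-45}\right)} = \sqrt{-349 + \left(-2\right) \left(- \frac{1}{2}\right) \left(\left(-11\right) \frac{1}{20} + \left(0 + 21\right) \left(- \frac{1}{45}\right)\right)} = \sqrt{-349 + 1 \left(- \frac{11}{20} + 21 \left(- \frac{1}{45}\right)\right)} = \sqrt{-349 + 1 \left(- \frac{11}{20} - \frac{7}{15}\right)} = \sqrt{-349 + 1 \left(- \frac{61}{60}\right)} = \sqrt{-349 - \frac{61}{60}} = \sqrt{- \frac{21001}{60}} = \frac{i \sqrt{315015}}{30}$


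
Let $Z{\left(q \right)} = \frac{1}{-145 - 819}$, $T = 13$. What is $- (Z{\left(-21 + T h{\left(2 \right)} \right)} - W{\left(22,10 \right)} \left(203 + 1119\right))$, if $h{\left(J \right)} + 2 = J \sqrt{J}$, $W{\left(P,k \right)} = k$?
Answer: $\frac{12744081}{964} \approx 13220.0$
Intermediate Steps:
$h{\left(J \right)} = -2 + J^{\frac{3}{2}}$ ($h{\left(J \right)} = -2 + J \sqrt{J} = -2 + J^{\frac{3}{2}}$)
$Z{\left(q \right)} = - \frac{1}{964}$ ($Z{\left(q \right)} = \frac{1}{-964} = - \frac{1}{964}$)
$- (Z{\left(-21 + T h{\left(2 \right)} \right)} - W{\left(22,10 \right)} \left(203 + 1119\right)) = - (- \frac{1}{964} - 10 \left(203 + 1119\right)) = - (- \frac{1}{964} - 10 \cdot 1322) = - (- \frac{1}{964} - 13220) = \left(-1\right) \left(- \frac{12744081}{964}\right) = \frac{12744081}{964}$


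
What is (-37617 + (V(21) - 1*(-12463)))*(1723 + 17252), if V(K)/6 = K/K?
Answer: -477183300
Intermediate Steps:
V(K) = 6 (V(K) = 6*(K/K) = 6*1 = 6)
(-37617 + (V(21) - 1*(-12463)))*(1723 + 17252) = (-37617 + (6 - 1*(-12463)))*(1723 + 17252) = (-37617 + (6 + 12463))*18975 = (-37617 + 12469)*18975 = -25148*18975 = -477183300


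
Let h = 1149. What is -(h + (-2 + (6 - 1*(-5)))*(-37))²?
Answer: -665856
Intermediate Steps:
-(h + (-2 + (6 - 1*(-5)))*(-37))² = -(1149 + (-2 + (6 - 1*(-5)))*(-37))² = -(1149 + (-2 + (6 + 5))*(-37))² = -(1149 + (-2 + 11)*(-37))² = -(1149 + 9*(-37))² = -(1149 - 333)² = -1*816² = -1*665856 = -665856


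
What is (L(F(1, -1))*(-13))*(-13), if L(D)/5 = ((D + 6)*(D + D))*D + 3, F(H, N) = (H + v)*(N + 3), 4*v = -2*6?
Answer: 56615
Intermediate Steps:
v = -3 (v = (-2*6)/4 = (1/4)*(-12) = -3)
F(H, N) = (-3 + H)*(3 + N) (F(H, N) = (H - 3)*(N + 3) = (-3 + H)*(3 + N))
L(D) = 15 + 10*D**2*(6 + D) (L(D) = 5*(((D + 6)*(D + D))*D + 3) = 5*(((6 + D)*(2*D))*D + 3) = 5*((2*D*(6 + D))*D + 3) = 5*(2*D**2*(6 + D) + 3) = 5*(3 + 2*D**2*(6 + D)) = 15 + 10*D**2*(6 + D))
(L(F(1, -1))*(-13))*(-13) = ((15 + 10*(-9 - 3*(-1) + 3*1 + 1*(-1))**3 + 60*(-9 - 3*(-1) + 3*1 + 1*(-1))**2)*(-13))*(-13) = ((15 + 10*(-9 + 3 + 3 - 1)**3 + 60*(-9 + 3 + 3 - 1)**2)*(-13))*(-13) = ((15 + 10*(-4)**3 + 60*(-4)**2)*(-13))*(-13) = ((15 + 10*(-64) + 60*16)*(-13))*(-13) = ((15 - 640 + 960)*(-13))*(-13) = (335*(-13))*(-13) = -4355*(-13) = 56615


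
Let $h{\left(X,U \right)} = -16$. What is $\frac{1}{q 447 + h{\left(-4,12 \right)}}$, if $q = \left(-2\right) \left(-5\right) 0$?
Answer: $- \frac{1}{16} \approx -0.0625$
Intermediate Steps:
$q = 0$ ($q = 10 \cdot 0 = 0$)
$\frac{1}{q 447 + h{\left(-4,12 \right)}} = \frac{1}{0 \cdot 447 - 16} = \frac{1}{0 - 16} = \frac{1}{-16} = - \frac{1}{16}$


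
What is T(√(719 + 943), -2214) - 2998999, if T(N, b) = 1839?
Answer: -2997160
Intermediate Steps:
T(√(719 + 943), -2214) - 2998999 = 1839 - 2998999 = -2997160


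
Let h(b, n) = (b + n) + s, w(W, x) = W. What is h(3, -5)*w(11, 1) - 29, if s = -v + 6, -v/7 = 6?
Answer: 477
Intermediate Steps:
v = -42 (v = -7*6 = -42)
s = 48 (s = -1*(-42) + 6 = 42 + 6 = 48)
h(b, n) = 48 + b + n (h(b, n) = (b + n) + 48 = 48 + b + n)
h(3, -5)*w(11, 1) - 29 = (48 + 3 - 5)*11 - 29 = 46*11 - 29 = 506 - 29 = 477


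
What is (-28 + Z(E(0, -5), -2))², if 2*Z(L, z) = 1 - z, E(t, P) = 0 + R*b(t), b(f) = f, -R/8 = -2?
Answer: 2809/4 ≈ 702.25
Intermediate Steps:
R = 16 (R = -8*(-2) = 16)
E(t, P) = 16*t (E(t, P) = 0 + 16*t = 16*t)
Z(L, z) = ½ - z/2 (Z(L, z) = (1 - z)/2 = ½ - z/2)
(-28 + Z(E(0, -5), -2))² = (-28 + (½ - ½*(-2)))² = (-28 + (½ + 1))² = (-28 + 3/2)² = (-53/2)² = 2809/4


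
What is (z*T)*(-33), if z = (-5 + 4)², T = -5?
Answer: 165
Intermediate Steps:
z = 1 (z = (-1)² = 1)
(z*T)*(-33) = (1*(-5))*(-33) = -5*(-33) = 165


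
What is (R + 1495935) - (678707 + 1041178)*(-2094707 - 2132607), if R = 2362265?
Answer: 7270497797090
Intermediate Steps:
(R + 1495935) - (678707 + 1041178)*(-2094707 - 2132607) = (2362265 + 1495935) - (678707 + 1041178)*(-2094707 - 2132607) = 3858200 - 1719885*(-4227314) = 3858200 - 1*(-7270493938890) = 3858200 + 7270493938890 = 7270497797090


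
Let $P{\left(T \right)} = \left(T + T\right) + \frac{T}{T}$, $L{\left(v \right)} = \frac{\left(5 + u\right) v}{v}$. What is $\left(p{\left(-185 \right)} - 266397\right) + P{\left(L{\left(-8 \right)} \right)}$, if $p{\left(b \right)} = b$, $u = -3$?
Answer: $-266577$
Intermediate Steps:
$L{\left(v \right)} = 2$ ($L{\left(v \right)} = \frac{\left(5 - 3\right) v}{v} = \frac{2 v}{v} = 2$)
$P{\left(T \right)} = 1 + 2 T$ ($P{\left(T \right)} = 2 T + 1 = 1 + 2 T$)
$\left(p{\left(-185 \right)} - 266397\right) + P{\left(L{\left(-8 \right)} \right)} = \left(-185 - 266397\right) + \left(1 + 2 \cdot 2\right) = -266582 + \left(1 + 4\right) = -266582 + 5 = -266577$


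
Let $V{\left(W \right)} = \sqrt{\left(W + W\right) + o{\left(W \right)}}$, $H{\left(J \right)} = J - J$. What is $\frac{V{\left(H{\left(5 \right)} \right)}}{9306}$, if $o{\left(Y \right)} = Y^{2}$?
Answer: $0$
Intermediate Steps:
$H{\left(J \right)} = 0$
$V{\left(W \right)} = \sqrt{W^{2} + 2 W}$ ($V{\left(W \right)} = \sqrt{\left(W + W\right) + W^{2}} = \sqrt{2 W + W^{2}} = \sqrt{W^{2} + 2 W}$)
$\frac{V{\left(H{\left(5 \right)} \right)}}{9306} = \frac{\sqrt{0 \left(2 + 0\right)}}{9306} = \sqrt{0 \cdot 2} \cdot \frac{1}{9306} = \sqrt{0} \cdot \frac{1}{9306} = 0 \cdot \frac{1}{9306} = 0$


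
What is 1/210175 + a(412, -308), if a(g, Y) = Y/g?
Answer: -16183372/21648025 ≈ -0.74757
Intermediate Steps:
1/210175 + a(412, -308) = 1/210175 - 308/412 = 1/210175 - 308*1/412 = 1/210175 - 77/103 = -16183372/21648025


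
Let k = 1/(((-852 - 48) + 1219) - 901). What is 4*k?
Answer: -2/291 ≈ -0.0068729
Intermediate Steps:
k = -1/582 (k = 1/((-900 + 1219) - 901) = 1/(319 - 901) = 1/(-582) = -1/582 ≈ -0.0017182)
4*k = 4*(-1/582) = -2/291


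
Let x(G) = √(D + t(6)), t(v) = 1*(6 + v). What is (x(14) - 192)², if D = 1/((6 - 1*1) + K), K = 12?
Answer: (3264 - √3485)²/289 ≈ 35543.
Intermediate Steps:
D = 1/17 (D = 1/((6 - 1*1) + 12) = 1/((6 - 1) + 12) = 1/(5 + 12) = 1/17 ≈ 0.058824)
t(v) = 6 + v
x(G) = √3485/17 (x(G) = √(1/17 + (6 + 6)) = √(1/17 + 12) = √(205/17) = √3485/17)
(x(14) - 192)² = (√3485/17 - 192)² = (-192 + √3485/17)²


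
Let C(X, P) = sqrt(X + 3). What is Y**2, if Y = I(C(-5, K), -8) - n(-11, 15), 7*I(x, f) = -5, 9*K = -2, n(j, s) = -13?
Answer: 7396/49 ≈ 150.94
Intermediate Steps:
K = -2/9 (K = (1/9)*(-2) = -2/9 ≈ -0.22222)
C(X, P) = sqrt(3 + X)
I(x, f) = -5/7 (I(x, f) = (1/7)*(-5) = -5/7)
Y = 86/7 (Y = -5/7 - 1*(-13) = -5/7 + 13 = 86/7 ≈ 12.286)
Y**2 = (86/7)**2 = 7396/49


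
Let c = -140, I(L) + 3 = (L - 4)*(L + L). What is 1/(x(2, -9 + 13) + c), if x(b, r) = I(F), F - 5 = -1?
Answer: -1/143 ≈ -0.0069930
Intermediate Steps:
F = 4 (F = 5 - 1 = 4)
I(L) = -3 + 2*L*(-4 + L) (I(L) = -3 + (L - 4)*(L + L) = -3 + (-4 + L)*(2*L) = -3 + 2*L*(-4 + L))
x(b, r) = -3 (x(b, r) = -3 - 8*4 + 2*4² = -3 - 32 + 2*16 = -3 - 32 + 32 = -3)
1/(x(2, -9 + 13) + c) = 1/(-3 - 140) = 1/(-143) = -1/143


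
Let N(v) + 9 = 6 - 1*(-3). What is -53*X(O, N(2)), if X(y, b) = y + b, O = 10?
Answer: -530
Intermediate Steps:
N(v) = 0 (N(v) = -9 + (6 - 1*(-3)) = -9 + (6 + 3) = -9 + 9 = 0)
X(y, b) = b + y
-53*X(O, N(2)) = -53*(0 + 10) = -53*10 = -530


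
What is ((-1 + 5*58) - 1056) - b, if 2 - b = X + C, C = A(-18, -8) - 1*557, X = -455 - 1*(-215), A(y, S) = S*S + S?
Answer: -1510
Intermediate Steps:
A(y, S) = S + S**2 (A(y, S) = S**2 + S = S + S**2)
X = -240 (X = -455 + 215 = -240)
C = -501 (C = -8*(1 - 8) - 1*557 = -8*(-7) - 557 = 56 - 557 = -501)
b = 743 (b = 2 - (-240 - 501) = 2 - 1*(-741) = 2 + 741 = 743)
((-1 + 5*58) - 1056) - b = ((-1 + 5*58) - 1056) - 1*743 = ((-1 + 290) - 1056) - 743 = (289 - 1056) - 743 = -767 - 743 = -1510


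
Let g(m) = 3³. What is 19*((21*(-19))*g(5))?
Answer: -204687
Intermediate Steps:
g(m) = 27
19*((21*(-19))*g(5)) = 19*((21*(-19))*27) = 19*(-399*27) = 19*(-10773) = -204687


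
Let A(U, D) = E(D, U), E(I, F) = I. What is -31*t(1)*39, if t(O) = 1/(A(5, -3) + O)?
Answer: 1209/2 ≈ 604.50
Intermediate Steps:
A(U, D) = D
t(O) = 1/(-3 + O)
-31*t(1)*39 = -31/(-3 + 1)*39 = -31/(-2)*39 = -31*(-½)*39 = (31/2)*39 = 1209/2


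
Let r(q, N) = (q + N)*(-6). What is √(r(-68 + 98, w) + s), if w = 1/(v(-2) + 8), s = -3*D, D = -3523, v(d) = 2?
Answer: √259710/5 ≈ 101.92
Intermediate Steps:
s = 10569 (s = -3*(-3523) = 10569)
w = ⅒ (w = 1/(2 + 8) = 1/10 = ⅒ ≈ 0.10000)
r(q, N) = -6*N - 6*q (r(q, N) = (N + q)*(-6) = -6*N - 6*q)
√(r(-68 + 98, w) + s) = √((-6*⅒ - 6*(-68 + 98)) + 10569) = √((-⅗ - 6*30) + 10569) = √((-⅗ - 180) + 10569) = √(-903/5 + 10569) = √(51942/5) = √259710/5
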